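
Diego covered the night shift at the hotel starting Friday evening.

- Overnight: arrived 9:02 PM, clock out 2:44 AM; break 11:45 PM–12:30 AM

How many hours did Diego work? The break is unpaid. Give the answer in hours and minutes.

4 h 57 min

Overnight: 9:02 PM → midnight = 2 h 58 min; midnight → 2:44 AM = 2 h 44 min; span 5 h 42 min; less 45 min break → 4 h 57 min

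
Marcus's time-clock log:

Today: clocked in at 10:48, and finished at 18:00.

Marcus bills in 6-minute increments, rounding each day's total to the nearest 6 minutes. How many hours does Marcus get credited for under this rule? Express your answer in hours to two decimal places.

7.20 hours

Today: 10:48–18:00 = 7 h 12 min → rounds to 7 h 12 min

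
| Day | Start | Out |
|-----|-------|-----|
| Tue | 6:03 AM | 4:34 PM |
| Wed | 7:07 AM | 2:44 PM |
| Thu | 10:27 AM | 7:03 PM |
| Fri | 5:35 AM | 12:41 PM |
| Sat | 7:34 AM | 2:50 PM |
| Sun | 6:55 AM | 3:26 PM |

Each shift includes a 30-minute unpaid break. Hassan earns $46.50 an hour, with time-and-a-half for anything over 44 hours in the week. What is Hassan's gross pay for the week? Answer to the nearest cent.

$2228.51

Tue: 6:03 AM–4:34 PM = 10 h 31 min; less 30 min break → 10 h 1 min
Wed: 7:07 AM–2:44 PM = 7 h 37 min; less 30 min break → 7 h 7 min
Thu: 10:27 AM–7:03 PM = 8 h 36 min; less 30 min break → 8 h 6 min
Fri: 5:35 AM–12:41 PM = 7 h 6 min; less 30 min break → 6 h 36 min
Sat: 7:34 AM–2:50 PM = 7 h 16 min; less 30 min break → 6 h 46 min
Sun: 6:55 AM–3:26 PM = 8 h 31 min; less 30 min break → 8 h 1 min
Total worked: 46 h 37 min = 2797 min.
Regular 44 h 0 min = 2640 min at $46.50/h; overtime 2 h 37 min = 157 min at $69.75/h.
Pay = (2640 × $46.50 + 157 × $69.75) ÷ 60 = $2228.51.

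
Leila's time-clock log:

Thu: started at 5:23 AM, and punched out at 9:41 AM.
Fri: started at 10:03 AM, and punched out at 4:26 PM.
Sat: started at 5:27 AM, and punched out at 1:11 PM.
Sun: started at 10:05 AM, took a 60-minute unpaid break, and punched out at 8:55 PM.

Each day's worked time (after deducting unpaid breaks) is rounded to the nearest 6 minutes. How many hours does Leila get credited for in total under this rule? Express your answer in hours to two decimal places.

28.20 hours

Thu: 5:23 AM–9:41 AM = 4 h 18 min → rounds to 4 h 18 min
Fri: 10:03 AM–4:26 PM = 6 h 23 min → rounds to 6 h 24 min
Sat: 5:27 AM–1:11 PM = 7 h 44 min → rounds to 7 h 42 min
Sun: 10:05 AM–8:55 PM = 10 h 50 min − 60 min = 9 h 50 min → rounds to 9 h 48 min
Total credited: 28 h 12 min.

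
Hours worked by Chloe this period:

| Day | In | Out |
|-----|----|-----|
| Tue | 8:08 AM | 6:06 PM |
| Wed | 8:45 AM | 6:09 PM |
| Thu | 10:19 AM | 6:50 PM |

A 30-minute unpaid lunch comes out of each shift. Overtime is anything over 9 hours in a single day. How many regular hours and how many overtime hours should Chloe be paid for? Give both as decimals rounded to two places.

Regular 25.92 hours, overtime 0.47 hours

Tue: 8:08 AM–6:06 PM = 9 h 58 min; less 30 min break → 9 h 28 min
Wed: 8:45 AM–6:09 PM = 9 h 24 min; less 30 min break → 8 h 54 min
Thu: 10:19 AM–6:50 PM = 8 h 31 min; less 30 min break → 8 h 1 min
Tue reg 9 h 0 min / OT 0 h 28 min; Wed reg 8 h 54 min / OT 0 h 0 min; Thu reg 8 h 1 min / OT 0 h 0 min.
Totals: regular 25 h 55 min, overtime 0 h 28 min.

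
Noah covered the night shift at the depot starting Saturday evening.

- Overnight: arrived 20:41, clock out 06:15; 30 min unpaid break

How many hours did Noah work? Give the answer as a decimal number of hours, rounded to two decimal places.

9.07 hours

Overnight: 20:41 → midnight = 3 h 19 min; midnight → 06:15 = 6 h 15 min; span 9 h 34 min; less 30 min break → 9 h 4 min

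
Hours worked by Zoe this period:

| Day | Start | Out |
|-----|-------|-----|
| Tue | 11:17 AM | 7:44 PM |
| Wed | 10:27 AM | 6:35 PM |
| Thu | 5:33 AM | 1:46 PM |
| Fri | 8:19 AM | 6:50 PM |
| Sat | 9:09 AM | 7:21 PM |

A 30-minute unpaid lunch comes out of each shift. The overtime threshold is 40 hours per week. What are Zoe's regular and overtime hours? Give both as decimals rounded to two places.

Tue: 11:17 AM–7:44 PM = 8 h 27 min; less 30 min break → 7 h 57 min
Wed: 10:27 AM–6:35 PM = 8 h 8 min; less 30 min break → 7 h 38 min
Thu: 5:33 AM–1:46 PM = 8 h 13 min; less 30 min break → 7 h 43 min
Fri: 8:19 AM–6:50 PM = 10 h 31 min; less 30 min break → 10 h 1 min
Sat: 9:09 AM–7:21 PM = 10 h 12 min; less 30 min break → 9 h 42 min
Total worked: 43 h 1 min = 43.02 h.
Threshold 40 h → overtime 3 h 1 min, regular 40 h 0 min.

Regular 40.00 hours, overtime 3.02 hours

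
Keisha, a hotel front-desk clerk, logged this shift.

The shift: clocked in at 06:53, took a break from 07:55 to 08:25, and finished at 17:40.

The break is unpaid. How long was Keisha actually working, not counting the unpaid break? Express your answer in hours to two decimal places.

10.28 hours

The shift: 06:53–17:40 = 10 h 47 min; less 30 min break → 10 h 17 min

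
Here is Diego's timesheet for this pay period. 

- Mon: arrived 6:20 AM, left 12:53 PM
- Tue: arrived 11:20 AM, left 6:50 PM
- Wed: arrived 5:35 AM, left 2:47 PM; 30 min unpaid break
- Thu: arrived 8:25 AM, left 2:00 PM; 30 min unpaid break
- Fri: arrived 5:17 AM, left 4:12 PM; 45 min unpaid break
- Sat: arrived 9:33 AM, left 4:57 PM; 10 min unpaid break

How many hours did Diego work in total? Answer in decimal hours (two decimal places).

Mon: 6:20 AM–12:53 PM = 6 h 33 min
Tue: 11:20 AM–6:50 PM = 7 h 30 min
Wed: 5:35 AM–2:47 PM = 9 h 12 min; less 30 min break → 8 h 42 min
Thu: 8:25 AM–2:00 PM = 5 h 35 min; less 30 min break → 5 h 5 min
Fri: 5:17 AM–4:12 PM = 10 h 55 min; less 45 min break → 10 h 10 min
Sat: 9:33 AM–4:57 PM = 7 h 24 min; less 10 min break → 7 h 14 min
Total: 6 h 33 min + 7 h 30 min + 8 h 42 min + 5 h 5 min + 10 h 10 min + 7 h 14 min = 45 h 14 min.

45.23 hours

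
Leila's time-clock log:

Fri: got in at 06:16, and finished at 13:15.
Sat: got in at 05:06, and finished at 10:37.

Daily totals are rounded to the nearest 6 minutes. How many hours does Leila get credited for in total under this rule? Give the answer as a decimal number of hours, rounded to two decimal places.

12.50 hours

Fri: 06:16–13:15 = 6 h 59 min → rounds to 7 h 0 min
Sat: 05:06–10:37 = 5 h 31 min → rounds to 5 h 30 min
Total credited: 12 h 30 min.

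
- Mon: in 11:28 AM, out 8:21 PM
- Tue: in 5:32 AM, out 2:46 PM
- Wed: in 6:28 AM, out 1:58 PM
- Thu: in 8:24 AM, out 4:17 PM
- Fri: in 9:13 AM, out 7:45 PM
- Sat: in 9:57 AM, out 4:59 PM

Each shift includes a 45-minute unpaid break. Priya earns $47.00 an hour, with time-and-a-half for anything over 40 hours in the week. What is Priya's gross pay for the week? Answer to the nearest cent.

$2342.95

Mon: 11:28 AM–8:21 PM = 8 h 53 min; less 45 min break → 8 h 8 min
Tue: 5:32 AM–2:46 PM = 9 h 14 min; less 45 min break → 8 h 29 min
Wed: 6:28 AM–1:58 PM = 7 h 30 min; less 45 min break → 6 h 45 min
Thu: 8:24 AM–4:17 PM = 7 h 53 min; less 45 min break → 7 h 8 min
Fri: 9:13 AM–7:45 PM = 10 h 32 min; less 45 min break → 9 h 47 min
Sat: 9:57 AM–4:59 PM = 7 h 2 min; less 45 min break → 6 h 17 min
Total worked: 46 h 34 min = 2794 min.
Regular 40 h 0 min = 2400 min at $47.00/h; overtime 6 h 34 min = 394 min at $70.50/h.
Pay = (2400 × $47.00 + 394 × $70.50) ÷ 60 = $2342.95.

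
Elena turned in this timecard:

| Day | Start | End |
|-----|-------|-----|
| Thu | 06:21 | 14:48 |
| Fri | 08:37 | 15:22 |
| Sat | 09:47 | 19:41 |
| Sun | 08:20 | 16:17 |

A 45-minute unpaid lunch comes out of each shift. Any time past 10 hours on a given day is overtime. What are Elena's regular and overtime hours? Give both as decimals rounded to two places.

Regular 30.05 hours, overtime 0.00 hours

Thu: 06:21–14:48 = 8 h 27 min; less 45 min break → 7 h 42 min
Fri: 08:37–15:22 = 6 h 45 min; less 45 min break → 6 h 0 min
Sat: 09:47–19:41 = 9 h 54 min; less 45 min break → 9 h 9 min
Sun: 08:20–16:17 = 7 h 57 min; less 45 min break → 7 h 12 min
Thu reg 7 h 42 min / OT 0 h 0 min; Fri reg 6 h 0 min / OT 0 h 0 min; Sat reg 9 h 9 min / OT 0 h 0 min; Sun reg 7 h 12 min / OT 0 h 0 min.
Totals: regular 30 h 3 min, overtime 0 h 0 min.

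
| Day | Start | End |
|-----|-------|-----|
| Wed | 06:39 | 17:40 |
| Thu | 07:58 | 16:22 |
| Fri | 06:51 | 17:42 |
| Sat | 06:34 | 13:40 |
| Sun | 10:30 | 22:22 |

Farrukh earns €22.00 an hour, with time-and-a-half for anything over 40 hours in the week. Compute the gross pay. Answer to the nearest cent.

€1184.70

Wed: 06:39–17:40 = 11 h 1 min
Thu: 07:58–16:22 = 8 h 24 min
Fri: 06:51–17:42 = 10 h 51 min
Sat: 06:34–13:40 = 7 h 6 min
Sun: 10:30–22:22 = 11 h 52 min
Total worked: 49 h 14 min = 2954 min.
Regular 40 h 0 min = 2400 min at €22.00/h; overtime 9 h 14 min = 554 min at €33.00/h.
Pay = (2400 × €22.00 + 554 × €33.00) ÷ 60 = €1184.70.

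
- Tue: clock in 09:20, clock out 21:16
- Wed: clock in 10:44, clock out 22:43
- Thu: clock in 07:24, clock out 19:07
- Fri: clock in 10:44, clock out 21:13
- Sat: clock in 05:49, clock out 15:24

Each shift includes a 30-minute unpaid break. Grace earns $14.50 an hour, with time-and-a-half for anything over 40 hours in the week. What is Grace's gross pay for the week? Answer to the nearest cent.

$867.10

Tue: 09:20–21:16 = 11 h 56 min; less 30 min break → 11 h 26 min
Wed: 10:44–22:43 = 11 h 59 min; less 30 min break → 11 h 29 min
Thu: 07:24–19:07 = 11 h 43 min; less 30 min break → 11 h 13 min
Fri: 10:44–21:13 = 10 h 29 min; less 30 min break → 9 h 59 min
Sat: 05:49–15:24 = 9 h 35 min; less 30 min break → 9 h 5 min
Total worked: 53 h 12 min = 3192 min.
Regular 40 h 0 min = 2400 min at $14.50/h; overtime 13 h 12 min = 792 min at $21.75/h.
Pay = (2400 × $14.50 + 792 × $21.75) ÷ 60 = $867.10.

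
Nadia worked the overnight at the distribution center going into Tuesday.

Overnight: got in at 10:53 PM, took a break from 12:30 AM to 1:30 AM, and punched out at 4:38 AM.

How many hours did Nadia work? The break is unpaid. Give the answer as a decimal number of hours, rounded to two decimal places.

Overnight: 10:53 PM → midnight = 1 h 7 min; midnight → 4:38 AM = 4 h 38 min; span 5 h 45 min; less 60 min break → 4 h 45 min

4.75 hours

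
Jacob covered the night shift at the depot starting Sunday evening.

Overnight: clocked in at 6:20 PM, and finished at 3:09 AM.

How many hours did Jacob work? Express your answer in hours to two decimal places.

8.82 hours

Overnight: 6:20 PM → midnight = 5 h 40 min; midnight → 3:09 AM = 3 h 9 min; span 8 h 49 min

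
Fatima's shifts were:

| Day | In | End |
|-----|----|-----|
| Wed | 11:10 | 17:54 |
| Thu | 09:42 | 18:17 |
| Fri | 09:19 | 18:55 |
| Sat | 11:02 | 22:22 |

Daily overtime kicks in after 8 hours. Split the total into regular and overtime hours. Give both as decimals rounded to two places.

Regular 30.73 hours, overtime 5.52 hours

Wed: 11:10–17:54 = 6 h 44 min
Thu: 09:42–18:17 = 8 h 35 min
Fri: 09:19–18:55 = 9 h 36 min
Sat: 11:02–22:22 = 11 h 20 min
Wed reg 6 h 44 min / OT 0 h 0 min; Thu reg 8 h 0 min / OT 0 h 35 min; Fri reg 8 h 0 min / OT 1 h 36 min; Sat reg 8 h 0 min / OT 3 h 20 min.
Totals: regular 30 h 44 min, overtime 5 h 31 min.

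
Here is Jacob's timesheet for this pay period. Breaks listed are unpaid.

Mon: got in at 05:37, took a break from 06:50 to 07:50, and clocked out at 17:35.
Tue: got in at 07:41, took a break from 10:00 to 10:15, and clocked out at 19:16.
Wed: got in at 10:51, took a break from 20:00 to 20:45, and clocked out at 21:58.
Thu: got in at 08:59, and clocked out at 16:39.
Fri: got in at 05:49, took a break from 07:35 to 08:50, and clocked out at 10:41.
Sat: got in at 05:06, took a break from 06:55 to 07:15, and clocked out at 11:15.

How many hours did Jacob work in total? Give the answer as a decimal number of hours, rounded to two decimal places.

49.77 hours

Mon: 05:37–17:35 = 11 h 58 min; less 60 min break → 10 h 58 min
Tue: 07:41–19:16 = 11 h 35 min; less 15 min break → 11 h 20 min
Wed: 10:51–21:58 = 11 h 7 min; less 45 min break → 10 h 22 min
Thu: 08:59–16:39 = 7 h 40 min
Fri: 05:49–10:41 = 4 h 52 min; less 75 min break → 3 h 37 min
Sat: 05:06–11:15 = 6 h 9 min; less 20 min break → 5 h 49 min
Total: 10 h 58 min + 11 h 20 min + 10 h 22 min + 7 h 40 min + 3 h 37 min + 5 h 49 min = 49 h 46 min.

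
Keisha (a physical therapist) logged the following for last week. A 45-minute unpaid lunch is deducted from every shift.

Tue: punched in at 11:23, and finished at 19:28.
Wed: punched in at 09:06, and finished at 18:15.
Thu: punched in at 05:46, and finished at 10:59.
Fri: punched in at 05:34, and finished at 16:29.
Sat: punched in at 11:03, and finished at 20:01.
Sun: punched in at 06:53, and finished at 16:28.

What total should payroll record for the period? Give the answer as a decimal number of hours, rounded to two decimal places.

Tue: 11:23–19:28 = 8 h 5 min; less 45 min break → 7 h 20 min
Wed: 09:06–18:15 = 9 h 9 min; less 45 min break → 8 h 24 min
Thu: 05:46–10:59 = 5 h 13 min; less 45 min break → 4 h 28 min
Fri: 05:34–16:29 = 10 h 55 min; less 45 min break → 10 h 10 min
Sat: 11:03–20:01 = 8 h 58 min; less 45 min break → 8 h 13 min
Sun: 06:53–16:28 = 9 h 35 min; less 45 min break → 8 h 50 min
Total: 7 h 20 min + 8 h 24 min + 4 h 28 min + 10 h 10 min + 8 h 13 min + 8 h 50 min = 47 h 25 min.

47.42 hours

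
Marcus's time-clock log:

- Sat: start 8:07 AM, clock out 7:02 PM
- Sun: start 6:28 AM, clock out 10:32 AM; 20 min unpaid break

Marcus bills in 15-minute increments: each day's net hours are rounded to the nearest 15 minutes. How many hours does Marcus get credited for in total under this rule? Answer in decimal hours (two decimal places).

14.75 hours

Sat: 8:07 AM–7:02 PM = 10 h 55 min → rounds to 11 h 0 min
Sun: 6:28 AM–10:32 AM = 4 h 4 min − 20 min = 3 h 44 min → rounds to 3 h 45 min
Total credited: 14 h 45 min.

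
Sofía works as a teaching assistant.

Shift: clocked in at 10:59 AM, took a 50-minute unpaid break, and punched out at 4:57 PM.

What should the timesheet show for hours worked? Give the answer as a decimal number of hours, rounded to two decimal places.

5.13 hours

Shift: 10:59 AM–4:57 PM = 5 h 58 min; less 50 min break → 5 h 8 min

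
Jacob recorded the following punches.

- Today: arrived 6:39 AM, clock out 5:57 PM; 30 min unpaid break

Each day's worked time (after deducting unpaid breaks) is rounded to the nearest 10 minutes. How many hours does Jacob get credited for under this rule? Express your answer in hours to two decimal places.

Today: 6:39 AM–5:57 PM = 11 h 18 min − 30 min = 10 h 48 min → rounds to 10 h 50 min

10.83 hours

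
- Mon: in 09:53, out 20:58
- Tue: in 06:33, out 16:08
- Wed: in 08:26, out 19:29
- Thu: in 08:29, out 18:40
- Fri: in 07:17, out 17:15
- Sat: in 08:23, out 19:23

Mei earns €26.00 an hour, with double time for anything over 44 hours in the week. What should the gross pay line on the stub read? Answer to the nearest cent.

€2125.07

Mon: 09:53–20:58 = 11 h 5 min
Tue: 06:33–16:08 = 9 h 35 min
Wed: 08:26–19:29 = 11 h 3 min
Thu: 08:29–18:40 = 10 h 11 min
Fri: 07:17–17:15 = 9 h 58 min
Sat: 08:23–19:23 = 11 h 0 min
Total worked: 62 h 52 min = 3772 min.
Regular 44 h 0 min = 2640 min at €26.00/h; overtime 18 h 52 min = 1132 min at €52.00/h.
Pay = (2640 × €26.00 + 1132 × €52.00) ÷ 60 = €2125.07.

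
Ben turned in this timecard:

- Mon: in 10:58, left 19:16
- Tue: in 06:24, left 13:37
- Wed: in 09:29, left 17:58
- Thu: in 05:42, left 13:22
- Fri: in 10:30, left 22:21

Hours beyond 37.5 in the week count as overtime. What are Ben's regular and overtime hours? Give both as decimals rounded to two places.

Regular 37.50 hours, overtime 6.02 hours

Mon: 10:58–19:16 = 8 h 18 min
Tue: 06:24–13:37 = 7 h 13 min
Wed: 09:29–17:58 = 8 h 29 min
Thu: 05:42–13:22 = 7 h 40 min
Fri: 10:30–22:21 = 11 h 51 min
Total worked: 43 h 31 min = 43.52 h.
Threshold 37.5 h → overtime 6 h 1 min, regular 37 h 30 min.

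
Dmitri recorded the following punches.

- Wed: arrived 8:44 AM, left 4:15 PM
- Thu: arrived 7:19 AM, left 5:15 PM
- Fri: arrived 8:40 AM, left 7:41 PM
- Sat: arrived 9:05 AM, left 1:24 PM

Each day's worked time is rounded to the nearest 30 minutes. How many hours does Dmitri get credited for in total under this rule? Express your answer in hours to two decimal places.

33.00 hours

Wed: 8:44 AM–4:15 PM = 7 h 31 min → rounds to 7 h 30 min
Thu: 7:19 AM–5:15 PM = 9 h 56 min → rounds to 10 h 0 min
Fri: 8:40 AM–7:41 PM = 11 h 1 min → rounds to 11 h 0 min
Sat: 9:05 AM–1:24 PM = 4 h 19 min → rounds to 4 h 30 min
Total credited: 33 h 0 min.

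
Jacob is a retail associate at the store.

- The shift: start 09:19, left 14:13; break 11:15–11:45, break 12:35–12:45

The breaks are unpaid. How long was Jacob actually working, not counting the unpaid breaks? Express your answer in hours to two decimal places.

4.23 hours

The shift: 09:19–14:13 = 4 h 54 min; less 40 min break → 4 h 14 min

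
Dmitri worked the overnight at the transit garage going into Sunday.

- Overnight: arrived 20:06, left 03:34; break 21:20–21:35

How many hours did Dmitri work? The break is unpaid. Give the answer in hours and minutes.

7 h 13 min

Overnight: 20:06 → midnight = 3 h 54 min; midnight → 03:34 = 3 h 34 min; span 7 h 28 min; less 15 min break → 7 h 13 min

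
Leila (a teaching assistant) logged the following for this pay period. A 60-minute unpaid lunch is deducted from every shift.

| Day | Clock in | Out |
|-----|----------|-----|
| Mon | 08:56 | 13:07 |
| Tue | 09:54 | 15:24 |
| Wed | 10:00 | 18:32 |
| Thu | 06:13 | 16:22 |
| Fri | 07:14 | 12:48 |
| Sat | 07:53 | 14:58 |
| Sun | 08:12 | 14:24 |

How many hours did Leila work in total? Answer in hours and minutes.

40 h 13 min

Mon: 08:56–13:07 = 4 h 11 min; less 60 min break → 3 h 11 min
Tue: 09:54–15:24 = 5 h 30 min; less 60 min break → 4 h 30 min
Wed: 10:00–18:32 = 8 h 32 min; less 60 min break → 7 h 32 min
Thu: 06:13–16:22 = 10 h 9 min; less 60 min break → 9 h 9 min
Fri: 07:14–12:48 = 5 h 34 min; less 60 min break → 4 h 34 min
Sat: 07:53–14:58 = 7 h 5 min; less 60 min break → 6 h 5 min
Sun: 08:12–14:24 = 6 h 12 min; less 60 min break → 5 h 12 min
Total: 3 h 11 min + 4 h 30 min + 7 h 32 min + 9 h 9 min + 4 h 34 min + 6 h 5 min + 5 h 12 min = 40 h 13 min.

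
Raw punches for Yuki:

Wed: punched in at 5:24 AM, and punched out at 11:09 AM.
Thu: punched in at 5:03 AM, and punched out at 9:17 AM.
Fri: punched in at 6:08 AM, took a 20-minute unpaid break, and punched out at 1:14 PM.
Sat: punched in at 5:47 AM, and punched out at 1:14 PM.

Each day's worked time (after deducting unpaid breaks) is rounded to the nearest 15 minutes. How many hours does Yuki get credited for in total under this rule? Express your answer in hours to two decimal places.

24.25 hours

Wed: 5:24 AM–11:09 AM = 5 h 45 min → rounds to 5 h 45 min
Thu: 5:03 AM–9:17 AM = 4 h 14 min → rounds to 4 h 15 min
Fri: 6:08 AM–1:14 PM = 7 h 6 min − 20 min = 6 h 46 min → rounds to 6 h 45 min
Sat: 5:47 AM–1:14 PM = 7 h 27 min → rounds to 7 h 30 min
Total credited: 24 h 15 min.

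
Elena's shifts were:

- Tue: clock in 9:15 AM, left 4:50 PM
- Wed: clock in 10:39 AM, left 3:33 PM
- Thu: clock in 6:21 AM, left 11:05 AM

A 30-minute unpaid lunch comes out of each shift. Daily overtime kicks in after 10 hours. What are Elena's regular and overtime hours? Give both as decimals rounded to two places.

Tue: 9:15 AM–4:50 PM = 7 h 35 min; less 30 min break → 7 h 5 min
Wed: 10:39 AM–3:33 PM = 4 h 54 min; less 30 min break → 4 h 24 min
Thu: 6:21 AM–11:05 AM = 4 h 44 min; less 30 min break → 4 h 14 min
Tue reg 7 h 5 min / OT 0 h 0 min; Wed reg 4 h 24 min / OT 0 h 0 min; Thu reg 4 h 14 min / OT 0 h 0 min.
Totals: regular 15 h 43 min, overtime 0 h 0 min.

Regular 15.72 hours, overtime 0.00 hours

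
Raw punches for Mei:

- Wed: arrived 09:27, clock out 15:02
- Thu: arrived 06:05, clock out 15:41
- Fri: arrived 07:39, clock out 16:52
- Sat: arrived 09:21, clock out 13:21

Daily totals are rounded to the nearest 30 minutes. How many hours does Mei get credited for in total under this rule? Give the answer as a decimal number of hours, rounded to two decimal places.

28.00 hours

Wed: 09:27–15:02 = 5 h 35 min → rounds to 5 h 30 min
Thu: 06:05–15:41 = 9 h 36 min → rounds to 9 h 30 min
Fri: 07:39–16:52 = 9 h 13 min → rounds to 9 h 0 min
Sat: 09:21–13:21 = 4 h 0 min → rounds to 4 h 0 min
Total credited: 28 h 0 min.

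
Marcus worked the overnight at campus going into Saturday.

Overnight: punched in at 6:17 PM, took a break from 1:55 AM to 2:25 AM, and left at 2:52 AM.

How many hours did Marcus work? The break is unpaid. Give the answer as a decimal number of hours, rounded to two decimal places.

Overnight: 6:17 PM → midnight = 5 h 43 min; midnight → 2:52 AM = 2 h 52 min; span 8 h 35 min; less 30 min break → 8 h 5 min

8.08 hours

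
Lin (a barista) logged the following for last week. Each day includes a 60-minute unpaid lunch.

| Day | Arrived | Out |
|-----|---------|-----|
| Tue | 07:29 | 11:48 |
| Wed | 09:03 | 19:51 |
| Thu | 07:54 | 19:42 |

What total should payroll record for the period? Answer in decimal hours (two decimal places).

23.92 hours

Tue: 07:29–11:48 = 4 h 19 min; less 60 min break → 3 h 19 min
Wed: 09:03–19:51 = 10 h 48 min; less 60 min break → 9 h 48 min
Thu: 07:54–19:42 = 11 h 48 min; less 60 min break → 10 h 48 min
Total: 3 h 19 min + 9 h 48 min + 10 h 48 min = 23 h 55 min.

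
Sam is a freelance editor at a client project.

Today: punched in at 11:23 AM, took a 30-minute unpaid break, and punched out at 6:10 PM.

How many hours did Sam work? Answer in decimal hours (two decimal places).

Today: 11:23 AM–6:10 PM = 6 h 47 min; less 30 min break → 6 h 17 min

6.28 hours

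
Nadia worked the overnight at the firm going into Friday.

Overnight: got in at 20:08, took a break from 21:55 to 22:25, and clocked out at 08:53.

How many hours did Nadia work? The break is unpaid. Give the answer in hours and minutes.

12 h 15 min

Overnight: 20:08 → midnight = 3 h 52 min; midnight → 08:53 = 8 h 53 min; span 12 h 45 min; less 30 min break → 12 h 15 min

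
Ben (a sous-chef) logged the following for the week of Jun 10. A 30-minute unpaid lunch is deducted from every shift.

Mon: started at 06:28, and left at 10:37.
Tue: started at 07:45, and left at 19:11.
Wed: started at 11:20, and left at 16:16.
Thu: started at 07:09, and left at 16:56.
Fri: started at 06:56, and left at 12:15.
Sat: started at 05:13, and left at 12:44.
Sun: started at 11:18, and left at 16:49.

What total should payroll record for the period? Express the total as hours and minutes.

45 h 9 min

Mon: 06:28–10:37 = 4 h 9 min; less 30 min break → 3 h 39 min
Tue: 07:45–19:11 = 11 h 26 min; less 30 min break → 10 h 56 min
Wed: 11:20–16:16 = 4 h 56 min; less 30 min break → 4 h 26 min
Thu: 07:09–16:56 = 9 h 47 min; less 30 min break → 9 h 17 min
Fri: 06:56–12:15 = 5 h 19 min; less 30 min break → 4 h 49 min
Sat: 05:13–12:44 = 7 h 31 min; less 30 min break → 7 h 1 min
Sun: 11:18–16:49 = 5 h 31 min; less 30 min break → 5 h 1 min
Total: 3 h 39 min + 10 h 56 min + 4 h 26 min + 9 h 17 min + 4 h 49 min + 7 h 1 min + 5 h 1 min = 45 h 9 min.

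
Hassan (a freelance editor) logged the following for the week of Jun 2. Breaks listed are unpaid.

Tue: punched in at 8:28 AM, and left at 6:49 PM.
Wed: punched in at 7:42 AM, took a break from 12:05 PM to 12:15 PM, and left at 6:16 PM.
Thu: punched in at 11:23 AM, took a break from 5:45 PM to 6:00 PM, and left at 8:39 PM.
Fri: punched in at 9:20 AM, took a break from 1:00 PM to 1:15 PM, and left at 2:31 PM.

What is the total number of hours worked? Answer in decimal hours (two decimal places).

34.70 hours

Tue: 8:28 AM–6:49 PM = 10 h 21 min
Wed: 7:42 AM–6:16 PM = 10 h 34 min; less 10 min break → 10 h 24 min
Thu: 11:23 AM–8:39 PM = 9 h 16 min; less 15 min break → 9 h 1 min
Fri: 9:20 AM–2:31 PM = 5 h 11 min; less 15 min break → 4 h 56 min
Total: 10 h 21 min + 10 h 24 min + 9 h 1 min + 4 h 56 min = 34 h 42 min.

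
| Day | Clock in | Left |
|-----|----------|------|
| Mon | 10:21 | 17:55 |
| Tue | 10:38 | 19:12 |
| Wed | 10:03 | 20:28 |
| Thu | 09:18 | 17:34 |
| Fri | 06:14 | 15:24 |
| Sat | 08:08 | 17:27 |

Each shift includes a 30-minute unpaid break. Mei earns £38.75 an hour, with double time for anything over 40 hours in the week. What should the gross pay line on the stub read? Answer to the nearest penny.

Mon: 10:21–17:55 = 7 h 34 min; less 30 min break → 7 h 4 min
Tue: 10:38–19:12 = 8 h 34 min; less 30 min break → 8 h 4 min
Wed: 10:03–20:28 = 10 h 25 min; less 30 min break → 9 h 55 min
Thu: 09:18–17:34 = 8 h 16 min; less 30 min break → 7 h 46 min
Fri: 06:14–15:24 = 9 h 10 min; less 30 min break → 8 h 40 min
Sat: 08:08–17:27 = 9 h 19 min; less 30 min break → 8 h 49 min
Total worked: 50 h 18 min = 3018 min.
Regular 40 h 0 min = 2400 min at £38.75/h; overtime 10 h 18 min = 618 min at £77.50/h.
Pay = (2400 × £38.75 + 618 × £77.50) ÷ 60 = £2348.25.

£2348.25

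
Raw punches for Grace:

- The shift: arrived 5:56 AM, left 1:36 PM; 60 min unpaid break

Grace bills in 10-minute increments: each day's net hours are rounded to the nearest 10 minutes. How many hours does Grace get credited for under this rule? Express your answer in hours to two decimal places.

The shift: 5:56 AM–1:36 PM = 7 h 40 min − 60 min = 6 h 40 min → rounds to 6 h 40 min

6.67 hours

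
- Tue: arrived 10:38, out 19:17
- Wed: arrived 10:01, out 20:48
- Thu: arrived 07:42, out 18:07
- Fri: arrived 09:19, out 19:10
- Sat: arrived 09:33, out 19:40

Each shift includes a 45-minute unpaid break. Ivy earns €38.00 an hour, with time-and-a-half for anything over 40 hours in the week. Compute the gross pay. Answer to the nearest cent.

Tue: 10:38–19:17 = 8 h 39 min; less 45 min break → 7 h 54 min
Wed: 10:01–20:48 = 10 h 47 min; less 45 min break → 10 h 2 min
Thu: 07:42–18:07 = 10 h 25 min; less 45 min break → 9 h 40 min
Fri: 09:19–19:10 = 9 h 51 min; less 45 min break → 9 h 6 min
Sat: 09:33–19:40 = 10 h 7 min; less 45 min break → 9 h 22 min
Total worked: 46 h 4 min = 2764 min.
Regular 40 h 0 min = 2400 min at €38.00/h; overtime 6 h 4 min = 364 min at €57.00/h.
Pay = (2400 × €38.00 + 364 × €57.00) ÷ 60 = €1865.80.

€1865.80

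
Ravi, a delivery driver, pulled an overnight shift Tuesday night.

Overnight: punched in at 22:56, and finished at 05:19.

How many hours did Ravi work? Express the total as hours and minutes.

Overnight: 22:56 → midnight = 1 h 4 min; midnight → 05:19 = 5 h 19 min; span 6 h 23 min

6 h 23 min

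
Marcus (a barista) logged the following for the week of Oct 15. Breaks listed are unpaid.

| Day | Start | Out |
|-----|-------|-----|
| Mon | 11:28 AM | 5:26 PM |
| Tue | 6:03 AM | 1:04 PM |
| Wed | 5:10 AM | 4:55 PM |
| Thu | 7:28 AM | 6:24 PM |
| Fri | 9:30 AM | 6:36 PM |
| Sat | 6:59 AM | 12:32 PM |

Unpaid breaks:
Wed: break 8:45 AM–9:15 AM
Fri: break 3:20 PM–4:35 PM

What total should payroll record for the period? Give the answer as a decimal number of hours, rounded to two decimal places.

48.57 hours

Mon: 11:28 AM–5:26 PM = 5 h 58 min
Tue: 6:03 AM–1:04 PM = 7 h 1 min
Wed: 5:10 AM–4:55 PM = 11 h 45 min; less 30 min break → 11 h 15 min
Thu: 7:28 AM–6:24 PM = 10 h 56 min
Fri: 9:30 AM–6:36 PM = 9 h 6 min; less 75 min break → 7 h 51 min
Sat: 6:59 AM–12:32 PM = 5 h 33 min
Total: 5 h 58 min + 7 h 1 min + 11 h 15 min + 10 h 56 min + 7 h 51 min + 5 h 33 min = 48 h 34 min.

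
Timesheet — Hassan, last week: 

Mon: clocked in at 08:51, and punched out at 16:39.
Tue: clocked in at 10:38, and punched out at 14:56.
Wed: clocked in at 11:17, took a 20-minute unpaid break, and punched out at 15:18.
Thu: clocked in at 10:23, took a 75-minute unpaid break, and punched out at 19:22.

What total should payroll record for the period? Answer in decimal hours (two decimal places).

23.52 hours

Mon: 08:51–16:39 = 7 h 48 min
Tue: 10:38–14:56 = 4 h 18 min
Wed: 11:17–15:18 = 4 h 1 min; less 20 min break → 3 h 41 min
Thu: 10:23–19:22 = 8 h 59 min; less 75 min break → 7 h 44 min
Total: 7 h 48 min + 4 h 18 min + 3 h 41 min + 7 h 44 min = 23 h 31 min.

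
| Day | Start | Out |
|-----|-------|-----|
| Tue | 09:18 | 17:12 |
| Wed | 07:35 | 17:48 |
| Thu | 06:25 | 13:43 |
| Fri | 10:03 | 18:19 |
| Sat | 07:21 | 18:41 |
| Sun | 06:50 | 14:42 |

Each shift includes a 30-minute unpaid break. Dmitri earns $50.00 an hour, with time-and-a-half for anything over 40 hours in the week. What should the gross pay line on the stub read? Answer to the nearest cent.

Tue: 09:18–17:12 = 7 h 54 min; less 30 min break → 7 h 24 min
Wed: 07:35–17:48 = 10 h 13 min; less 30 min break → 9 h 43 min
Thu: 06:25–13:43 = 7 h 18 min; less 30 min break → 6 h 48 min
Fri: 10:03–18:19 = 8 h 16 min; less 30 min break → 7 h 46 min
Sat: 07:21–18:41 = 11 h 20 min; less 30 min break → 10 h 50 min
Sun: 06:50–14:42 = 7 h 52 min; less 30 min break → 7 h 22 min
Total worked: 49 h 53 min = 2993 min.
Regular 40 h 0 min = 2400 min at $50.00/h; overtime 9 h 53 min = 593 min at $75.00/h.
Pay = (2400 × $50.00 + 593 × $75.00) ÷ 60 = $2741.25.

$2741.25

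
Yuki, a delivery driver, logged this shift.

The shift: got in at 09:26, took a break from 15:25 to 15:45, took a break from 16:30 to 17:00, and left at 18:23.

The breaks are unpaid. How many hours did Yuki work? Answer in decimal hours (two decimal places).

The shift: 09:26–18:23 = 8 h 57 min; less 50 min break → 8 h 7 min

8.12 hours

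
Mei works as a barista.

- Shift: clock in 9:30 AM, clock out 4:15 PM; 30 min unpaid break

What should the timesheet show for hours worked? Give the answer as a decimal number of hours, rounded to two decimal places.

Shift: 9:30 AM–4:15 PM = 6 h 45 min; less 30 min break → 6 h 15 min

6.25 hours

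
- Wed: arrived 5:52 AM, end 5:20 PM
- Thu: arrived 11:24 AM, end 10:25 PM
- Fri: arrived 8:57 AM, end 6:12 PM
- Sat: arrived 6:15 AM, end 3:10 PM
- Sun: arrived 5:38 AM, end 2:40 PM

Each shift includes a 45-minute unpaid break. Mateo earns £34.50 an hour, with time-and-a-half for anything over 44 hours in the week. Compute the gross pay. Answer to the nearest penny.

Wed: 5:52 AM–5:20 PM = 11 h 28 min; less 45 min break → 10 h 43 min
Thu: 11:24 AM–10:25 PM = 11 h 1 min; less 45 min break → 10 h 16 min
Fri: 8:57 AM–6:12 PM = 9 h 15 min; less 45 min break → 8 h 30 min
Sat: 6:15 AM–3:10 PM = 8 h 55 min; less 45 min break → 8 h 10 min
Sun: 5:38 AM–2:40 PM = 9 h 2 min; less 45 min break → 8 h 17 min
Total worked: 45 h 56 min = 2756 min.
Regular 44 h 0 min = 2640 min at £34.50/h; overtime 1 h 56 min = 116 min at £51.75/h.
Pay = (2640 × £34.50 + 116 × £51.75) ÷ 60 = £1618.05.

£1618.05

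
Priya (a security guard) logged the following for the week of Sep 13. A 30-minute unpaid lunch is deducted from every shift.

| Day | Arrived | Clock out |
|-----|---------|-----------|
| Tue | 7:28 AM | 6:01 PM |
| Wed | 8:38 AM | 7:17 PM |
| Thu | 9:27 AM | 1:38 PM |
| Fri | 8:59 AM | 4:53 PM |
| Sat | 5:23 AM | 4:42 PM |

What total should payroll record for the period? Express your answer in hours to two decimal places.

Tue: 7:28 AM–6:01 PM = 10 h 33 min; less 30 min break → 10 h 3 min
Wed: 8:38 AM–7:17 PM = 10 h 39 min; less 30 min break → 10 h 9 min
Thu: 9:27 AM–1:38 PM = 4 h 11 min; less 30 min break → 3 h 41 min
Fri: 8:59 AM–4:53 PM = 7 h 54 min; less 30 min break → 7 h 24 min
Sat: 5:23 AM–4:42 PM = 11 h 19 min; less 30 min break → 10 h 49 min
Total: 10 h 3 min + 10 h 9 min + 3 h 41 min + 7 h 24 min + 10 h 49 min = 42 h 6 min.

42.10 hours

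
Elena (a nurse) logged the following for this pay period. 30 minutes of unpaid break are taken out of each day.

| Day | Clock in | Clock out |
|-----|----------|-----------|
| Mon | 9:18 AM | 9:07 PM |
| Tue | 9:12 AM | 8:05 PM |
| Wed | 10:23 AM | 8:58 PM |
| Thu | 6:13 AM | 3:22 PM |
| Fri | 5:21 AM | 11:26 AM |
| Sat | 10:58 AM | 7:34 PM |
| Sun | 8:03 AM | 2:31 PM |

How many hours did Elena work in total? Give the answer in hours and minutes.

Mon: 9:18 AM–9:07 PM = 11 h 49 min; less 30 min break → 11 h 19 min
Tue: 9:12 AM–8:05 PM = 10 h 53 min; less 30 min break → 10 h 23 min
Wed: 10:23 AM–8:58 PM = 10 h 35 min; less 30 min break → 10 h 5 min
Thu: 6:13 AM–3:22 PM = 9 h 9 min; less 30 min break → 8 h 39 min
Fri: 5:21 AM–11:26 AM = 6 h 5 min; less 30 min break → 5 h 35 min
Sat: 10:58 AM–7:34 PM = 8 h 36 min; less 30 min break → 8 h 6 min
Sun: 8:03 AM–2:31 PM = 6 h 28 min; less 30 min break → 5 h 58 min
Total: 11 h 19 min + 10 h 23 min + 10 h 5 min + 8 h 39 min + 5 h 35 min + 8 h 6 min + 5 h 58 min = 60 h 5 min.

60 h 5 min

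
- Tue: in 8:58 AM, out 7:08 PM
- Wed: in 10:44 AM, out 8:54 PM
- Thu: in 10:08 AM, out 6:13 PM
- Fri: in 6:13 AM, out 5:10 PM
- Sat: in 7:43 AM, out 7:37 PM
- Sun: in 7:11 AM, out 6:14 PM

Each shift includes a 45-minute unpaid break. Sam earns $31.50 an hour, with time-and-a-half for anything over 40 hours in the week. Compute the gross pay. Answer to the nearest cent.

Tue: 8:58 AM–7:08 PM = 10 h 10 min; less 45 min break → 9 h 25 min
Wed: 10:44 AM–8:54 PM = 10 h 10 min; less 45 min break → 9 h 25 min
Thu: 10:08 AM–6:13 PM = 8 h 5 min; less 45 min break → 7 h 20 min
Fri: 6:13 AM–5:10 PM = 10 h 57 min; less 45 min break → 10 h 12 min
Sat: 7:43 AM–7:37 PM = 11 h 54 min; less 45 min break → 11 h 9 min
Sun: 7:11 AM–6:14 PM = 11 h 3 min; less 45 min break → 10 h 18 min
Total worked: 57 h 49 min = 3469 min.
Regular 40 h 0 min = 2400 min at $31.50/h; overtime 17 h 49 min = 1069 min at $47.25/h.
Pay = (2400 × $31.50 + 1069 × $47.25) ÷ 60 = $2101.84.

$2101.84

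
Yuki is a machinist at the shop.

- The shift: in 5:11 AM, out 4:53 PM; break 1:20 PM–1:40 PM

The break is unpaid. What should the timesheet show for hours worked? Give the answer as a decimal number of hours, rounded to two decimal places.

The shift: 5:11 AM–4:53 PM = 11 h 42 min; less 20 min break → 11 h 22 min

11.37 hours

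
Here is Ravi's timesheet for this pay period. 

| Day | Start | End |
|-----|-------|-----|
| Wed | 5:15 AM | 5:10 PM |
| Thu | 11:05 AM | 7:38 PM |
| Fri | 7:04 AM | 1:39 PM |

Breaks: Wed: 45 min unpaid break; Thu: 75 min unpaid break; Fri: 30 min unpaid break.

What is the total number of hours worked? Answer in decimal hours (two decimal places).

Wed: 5:15 AM–5:10 PM = 11 h 55 min; less 45 min break → 11 h 10 min
Thu: 11:05 AM–7:38 PM = 8 h 33 min; less 75 min break → 7 h 18 min
Fri: 7:04 AM–1:39 PM = 6 h 35 min; less 30 min break → 6 h 5 min
Total: 11 h 10 min + 7 h 18 min + 6 h 5 min = 24 h 33 min.

24.55 hours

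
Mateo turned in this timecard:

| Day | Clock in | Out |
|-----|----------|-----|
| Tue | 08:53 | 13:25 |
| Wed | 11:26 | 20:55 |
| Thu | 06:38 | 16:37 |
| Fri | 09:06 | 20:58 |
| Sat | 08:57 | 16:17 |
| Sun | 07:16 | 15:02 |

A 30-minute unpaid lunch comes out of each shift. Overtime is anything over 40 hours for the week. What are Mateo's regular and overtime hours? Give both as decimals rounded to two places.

Tue: 08:53–13:25 = 4 h 32 min; less 30 min break → 4 h 2 min
Wed: 11:26–20:55 = 9 h 29 min; less 30 min break → 8 h 59 min
Thu: 06:38–16:37 = 9 h 59 min; less 30 min break → 9 h 29 min
Fri: 09:06–20:58 = 11 h 52 min; less 30 min break → 11 h 22 min
Sat: 08:57–16:17 = 7 h 20 min; less 30 min break → 6 h 50 min
Sun: 07:16–15:02 = 7 h 46 min; less 30 min break → 7 h 16 min
Total worked: 47 h 58 min = 47.97 h.
Threshold 40 h → overtime 7 h 58 min, regular 40 h 0 min.

Regular 40.00 hours, overtime 7.97 hours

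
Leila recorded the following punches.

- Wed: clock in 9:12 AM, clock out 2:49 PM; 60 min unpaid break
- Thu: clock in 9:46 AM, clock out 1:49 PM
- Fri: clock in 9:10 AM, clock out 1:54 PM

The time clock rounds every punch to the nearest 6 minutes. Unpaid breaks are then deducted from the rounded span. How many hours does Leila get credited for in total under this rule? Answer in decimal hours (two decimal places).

13.30 hours

Wed: in 9:12 AM→9:12 AM, out 2:49 PM→2:48 PM; 5 h 36 min − 60 min = 4 h 36 min
Thu: in 9:46 AM→9:48 AM, out 1:49 PM→1:48 PM; 4 h 0 min
Fri: in 9:10 AM→9:12 AM, out 1:54 PM→1:54 PM; 4 h 42 min
Total credited: 13 h 18 min.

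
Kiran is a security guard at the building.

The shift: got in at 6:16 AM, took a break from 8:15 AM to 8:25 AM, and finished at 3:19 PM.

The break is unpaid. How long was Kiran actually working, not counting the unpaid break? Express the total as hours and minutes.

8 h 53 min

The shift: 6:16 AM–3:19 PM = 9 h 3 min; less 10 min break → 8 h 53 min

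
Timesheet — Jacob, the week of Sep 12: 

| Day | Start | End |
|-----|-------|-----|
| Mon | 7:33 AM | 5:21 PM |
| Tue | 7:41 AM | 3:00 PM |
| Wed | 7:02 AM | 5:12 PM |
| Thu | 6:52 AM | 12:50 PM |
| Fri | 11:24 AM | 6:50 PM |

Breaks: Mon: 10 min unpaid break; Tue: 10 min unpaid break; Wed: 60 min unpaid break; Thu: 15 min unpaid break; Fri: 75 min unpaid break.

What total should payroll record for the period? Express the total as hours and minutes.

37 h 51 min

Mon: 7:33 AM–5:21 PM = 9 h 48 min; less 10 min break → 9 h 38 min
Tue: 7:41 AM–3:00 PM = 7 h 19 min; less 10 min break → 7 h 9 min
Wed: 7:02 AM–5:12 PM = 10 h 10 min; less 60 min break → 9 h 10 min
Thu: 6:52 AM–12:50 PM = 5 h 58 min; less 15 min break → 5 h 43 min
Fri: 11:24 AM–6:50 PM = 7 h 26 min; less 75 min break → 6 h 11 min
Total: 9 h 38 min + 7 h 9 min + 9 h 10 min + 5 h 43 min + 6 h 11 min = 37 h 51 min.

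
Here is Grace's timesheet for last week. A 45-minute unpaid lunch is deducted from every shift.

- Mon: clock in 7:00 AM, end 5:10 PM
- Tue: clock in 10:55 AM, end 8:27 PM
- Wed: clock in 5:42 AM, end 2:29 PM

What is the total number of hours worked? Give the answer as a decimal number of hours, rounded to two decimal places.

26.23 hours

Mon: 7:00 AM–5:10 PM = 10 h 10 min; less 45 min break → 9 h 25 min
Tue: 10:55 AM–8:27 PM = 9 h 32 min; less 45 min break → 8 h 47 min
Wed: 5:42 AM–2:29 PM = 8 h 47 min; less 45 min break → 8 h 2 min
Total: 9 h 25 min + 8 h 47 min + 8 h 2 min = 26 h 14 min.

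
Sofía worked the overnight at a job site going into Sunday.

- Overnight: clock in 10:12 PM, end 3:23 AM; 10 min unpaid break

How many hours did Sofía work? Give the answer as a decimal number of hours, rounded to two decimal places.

Overnight: 10:12 PM → midnight = 1 h 48 min; midnight → 3:23 AM = 3 h 23 min; span 5 h 11 min; less 10 min break → 5 h 1 min

5.02 hours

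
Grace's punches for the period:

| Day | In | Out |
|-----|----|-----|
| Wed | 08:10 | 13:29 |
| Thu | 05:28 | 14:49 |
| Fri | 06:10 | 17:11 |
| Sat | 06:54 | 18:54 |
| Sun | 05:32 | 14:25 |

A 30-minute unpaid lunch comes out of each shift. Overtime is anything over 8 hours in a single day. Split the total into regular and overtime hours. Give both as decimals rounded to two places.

Regular 36.82 hours, overtime 7.25 hours

Wed: 08:10–13:29 = 5 h 19 min; less 30 min break → 4 h 49 min
Thu: 05:28–14:49 = 9 h 21 min; less 30 min break → 8 h 51 min
Fri: 06:10–17:11 = 11 h 1 min; less 30 min break → 10 h 31 min
Sat: 06:54–18:54 = 12 h 0 min; less 30 min break → 11 h 30 min
Sun: 05:32–14:25 = 8 h 53 min; less 30 min break → 8 h 23 min
Wed reg 4 h 49 min / OT 0 h 0 min; Thu reg 8 h 0 min / OT 0 h 51 min; Fri reg 8 h 0 min / OT 2 h 31 min; Sat reg 8 h 0 min / OT 3 h 30 min; Sun reg 8 h 0 min / OT 0 h 23 min.
Totals: regular 36 h 49 min, overtime 7 h 15 min.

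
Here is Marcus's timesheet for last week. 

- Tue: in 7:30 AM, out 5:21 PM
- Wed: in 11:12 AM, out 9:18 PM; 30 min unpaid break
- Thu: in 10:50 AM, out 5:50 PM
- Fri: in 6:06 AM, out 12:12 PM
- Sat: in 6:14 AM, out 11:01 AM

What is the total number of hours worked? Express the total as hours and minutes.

Tue: 7:30 AM–5:21 PM = 9 h 51 min
Wed: 11:12 AM–9:18 PM = 10 h 6 min; less 30 min break → 9 h 36 min
Thu: 10:50 AM–5:50 PM = 7 h 0 min
Fri: 6:06 AM–12:12 PM = 6 h 6 min
Sat: 6:14 AM–11:01 AM = 4 h 47 min
Total: 9 h 51 min + 9 h 36 min + 7 h 0 min + 6 h 6 min + 4 h 47 min = 37 h 20 min.

37 h 20 min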